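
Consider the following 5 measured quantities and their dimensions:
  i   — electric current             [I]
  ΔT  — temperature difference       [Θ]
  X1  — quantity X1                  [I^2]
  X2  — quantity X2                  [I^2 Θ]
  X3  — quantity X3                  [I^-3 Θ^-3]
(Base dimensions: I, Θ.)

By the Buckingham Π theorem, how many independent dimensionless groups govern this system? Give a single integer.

Exponent matrix [I,Θ] × [i,ΔT,X1,X2,X3]:
  I: [ 1  0  2  2 -3]
  Θ: [ 0  1  0  1 -3]
RREF → pivots at {i,ΔT} ⇒ r = 2
Π count = n − r = 5 − 2 = 3

3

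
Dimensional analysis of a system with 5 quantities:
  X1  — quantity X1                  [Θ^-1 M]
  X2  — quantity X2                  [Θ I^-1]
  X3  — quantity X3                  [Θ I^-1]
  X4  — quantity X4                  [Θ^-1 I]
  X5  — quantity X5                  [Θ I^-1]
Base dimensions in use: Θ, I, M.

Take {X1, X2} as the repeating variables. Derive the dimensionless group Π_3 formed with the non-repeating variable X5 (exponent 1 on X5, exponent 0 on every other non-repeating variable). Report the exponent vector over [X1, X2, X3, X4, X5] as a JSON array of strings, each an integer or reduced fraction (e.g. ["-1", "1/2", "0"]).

Write exponents as rows Θ,I,M / cols X1,X2,X3,X4,X5:
  Θ: [-1  1  1 -1  1]
  I: [ 0 -1 -1  1 -1]
  M: [ 1  0  0  0  0]
Echelon form has 2 nonzero rows (pivots: X1,X2)
Repeat: X1,X2; free: X3,X4,X5
RREF:
  r0: [   1    0    0    0    0]
  r1: [   0    1    1   -1    1]
  r2: [   0    0    0    0    0]
Fix exponent of X5 at 1, X3 at 0, X4 at 0; solve each RREF row for its pivot's exponent:
  r0: exp(X1) + (0)·1 = 0 ⇒ exp(X1) = 0
  r1: exp(X2) + (1)·1 = 0 ⇒ exp(X2) = -1
Π_3 = X2^-1 · X5

["0", "-1", "0", "0", "1"]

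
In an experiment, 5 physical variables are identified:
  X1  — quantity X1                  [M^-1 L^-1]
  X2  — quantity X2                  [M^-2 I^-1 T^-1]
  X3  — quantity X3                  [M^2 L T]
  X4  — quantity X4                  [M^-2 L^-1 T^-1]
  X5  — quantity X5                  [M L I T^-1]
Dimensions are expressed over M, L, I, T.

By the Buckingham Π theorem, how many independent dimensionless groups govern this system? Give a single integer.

2

Write exponents as rows M,L,I,T / cols X1,X2,X3,X4,X5:
  M: [-1 -2  2 -2  1]
  L: [-1  0  1 -1  1]
  I: [ 0 -1  0  0  1]
  T: [ 0 -1  1 -1 -1]
Row reduction gives pivot columns X1,X2,X3; rank = 3
5 vars − rank 3 = 2 Π groups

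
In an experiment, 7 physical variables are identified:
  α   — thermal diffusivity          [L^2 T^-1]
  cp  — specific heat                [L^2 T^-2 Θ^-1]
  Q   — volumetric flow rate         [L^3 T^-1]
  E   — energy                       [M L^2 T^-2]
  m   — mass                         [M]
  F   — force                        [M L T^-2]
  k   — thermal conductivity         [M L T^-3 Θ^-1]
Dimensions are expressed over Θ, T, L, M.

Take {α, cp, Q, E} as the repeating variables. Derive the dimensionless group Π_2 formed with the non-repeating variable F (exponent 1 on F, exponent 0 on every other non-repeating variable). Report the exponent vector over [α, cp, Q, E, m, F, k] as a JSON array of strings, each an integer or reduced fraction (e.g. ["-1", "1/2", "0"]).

Write exponents as rows Θ,T,L,M / cols α,cp,Q,E,m,F,k:
  Θ: [ 0 -1  0  0  0  0 -1]
  T: [-1 -2 -1 -2  0 -2 -3]
  L: [ 2  2  3  2  0  1  1]
  M: [ 0  0  0  1  1  1  1]
Row reduction gives pivot columns α,cp,Q,E; rank = 4
Repeat: α,cp,Q,E; free: m,F,k
RREF:
  r0: [   1    0    0    0   -4    1    0]
  r1: [   0    1    0    0    0    0    1]
  r2: [   0    0    1    0    2   -1   -1]
  r3: [   0    0    0    1    1    1    1]
Fix exponent of F at 1, m at 0, k at 0; solve each RREF row for its pivot's exponent:
  r0: exp(α) + (1)·1 = 0 ⇒ exp(α) = -1
  r1: exp(cp) + (0)·1 = 0 ⇒ exp(cp) = 0
  r2: exp(Q) + (-1)·1 = 0 ⇒ exp(Q) = 1
  r3: exp(E) + (1)·1 = 0 ⇒ exp(E) = -1
Π_2 = α^-1 · Q · E^-1 · F

["-1", "0", "1", "-1", "0", "1", "0"]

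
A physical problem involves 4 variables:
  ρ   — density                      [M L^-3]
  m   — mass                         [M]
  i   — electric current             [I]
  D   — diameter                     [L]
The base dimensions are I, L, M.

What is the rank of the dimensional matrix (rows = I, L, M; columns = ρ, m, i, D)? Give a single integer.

3

Exponent matrix [I,L,M] × [ρ,m,i,D]:
  I: [ 0  0  1  0]
  L: [-3  0  0  1]
  M: [ 1  1  0  0]
Echelon form has 3 nonzero rows (pivots: ρ,m,i)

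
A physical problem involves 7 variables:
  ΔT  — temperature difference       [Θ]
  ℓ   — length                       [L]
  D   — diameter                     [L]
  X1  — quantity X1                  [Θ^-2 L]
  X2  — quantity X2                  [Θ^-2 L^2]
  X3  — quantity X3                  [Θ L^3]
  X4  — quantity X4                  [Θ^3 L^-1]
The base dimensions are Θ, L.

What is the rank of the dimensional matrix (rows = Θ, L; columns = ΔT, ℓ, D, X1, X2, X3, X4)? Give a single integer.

Dimensional matrix (Θ×L by ΔT×ℓ×D×X1×X2×X3×X4):
  Θ: [ 1  0  0 -2 -2  1  3]
  L: [ 0  1  1  1  2  3 -1]
Echelon form has 2 nonzero rows (pivots: ΔT,ℓ)

2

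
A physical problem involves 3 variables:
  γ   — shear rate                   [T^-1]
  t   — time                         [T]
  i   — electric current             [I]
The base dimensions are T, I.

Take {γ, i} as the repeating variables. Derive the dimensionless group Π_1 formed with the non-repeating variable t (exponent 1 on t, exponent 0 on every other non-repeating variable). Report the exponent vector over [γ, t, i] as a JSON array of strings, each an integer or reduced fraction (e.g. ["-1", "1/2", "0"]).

["1", "1", "0"]

Dimensional matrix (T×I by γ×t×i):
  T: [-1  1  0]
  I: [ 0  0  1]
Echelon form has 2 nonzero rows (pivots: γ,i)
Pivot set = {γ,i}, free = {t}
RREF:
  r0: [   1   -1    0]
  r1: [   0    0    1]
Fix exponent of t at 1; solve each RREF row for its pivot's exponent:
  r0: exp(γ) + (-1)·1 = 0 ⇒ exp(γ) = 1
  r1: exp(i) + (0)·1 = 0 ⇒ exp(i) = 0
Π_1 = γ · t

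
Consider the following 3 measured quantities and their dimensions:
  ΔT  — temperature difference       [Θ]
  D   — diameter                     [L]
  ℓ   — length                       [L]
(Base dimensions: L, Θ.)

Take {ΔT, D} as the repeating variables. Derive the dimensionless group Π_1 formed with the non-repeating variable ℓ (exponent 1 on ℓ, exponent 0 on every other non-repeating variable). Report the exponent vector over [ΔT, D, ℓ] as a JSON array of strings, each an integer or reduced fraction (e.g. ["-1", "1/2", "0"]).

Exponent matrix [L,Θ] × [ΔT,D,ℓ]:
  L: [ 0  1  1]
  Θ: [ 1  0  0]
Echelon form has 2 nonzero rows (pivots: ΔT,D)
Pivot set = {ΔT,D}, free = {ℓ}
RREF:
  r0: [   1    0    0]
  r1: [   0    1    1]
Fix exponent of ℓ at 1; solve each RREF row for its pivot's exponent:
  r0: exp(ΔT) + (0)·1 = 0 ⇒ exp(ΔT) = 0
  r1: exp(D) + (1)·1 = 0 ⇒ exp(D) = -1
Π_1 = D^-1 · ℓ

["0", "-1", "1"]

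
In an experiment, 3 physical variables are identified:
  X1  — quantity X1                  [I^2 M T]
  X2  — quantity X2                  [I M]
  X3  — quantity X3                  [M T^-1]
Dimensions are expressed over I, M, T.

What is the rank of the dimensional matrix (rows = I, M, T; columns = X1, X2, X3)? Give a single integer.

Exponent matrix [I,M,T] × [X1,X2,X3]:
  I: [ 2  1  0]
  M: [ 1  1  1]
  T: [ 1  0 -1]
Row reduction gives pivot columns X1,X2; rank = 2

2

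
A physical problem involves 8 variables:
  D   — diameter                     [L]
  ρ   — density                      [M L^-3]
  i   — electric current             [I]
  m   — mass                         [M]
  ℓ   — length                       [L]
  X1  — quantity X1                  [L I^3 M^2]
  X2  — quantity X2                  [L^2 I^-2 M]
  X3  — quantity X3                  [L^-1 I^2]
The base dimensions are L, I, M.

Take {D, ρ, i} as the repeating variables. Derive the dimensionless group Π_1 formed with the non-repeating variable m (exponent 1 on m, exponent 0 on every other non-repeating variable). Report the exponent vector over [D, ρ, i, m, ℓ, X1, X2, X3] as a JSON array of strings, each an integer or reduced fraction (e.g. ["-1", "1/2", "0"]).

["-3", "-1", "0", "1", "0", "0", "0", "0"]

Write exponents as rows L,I,M / cols D,ρ,i,m,ℓ,X1,X2,X3:
  L: [ 1 -3  0  0  1  1  2 -1]
  I: [ 0  0  1  0  0  3 -2  2]
  M: [ 0  1  0  1  0  2  1  0]
RREF → pivots at {D,ρ,i} ⇒ r = 3
Pivot set = {D,ρ,i}, free = {m,ℓ,X1,X2,X3}
RREF:
  r0: [   1    0    0    3    1    7    5   -1]
  r1: [   0    1    0    1    0    2    1    0]
  r2: [   0    0    1    0    0    3   -2    2]
Fix exponent of m at 1, ℓ at 0, X1 at 0, X2 at 0, X3 at 0; solve each RREF row for its pivot's exponent:
  r0: exp(D) + (3)·1 = 0 ⇒ exp(D) = -3
  r1: exp(ρ) + (1)·1 = 0 ⇒ exp(ρ) = -1
  r2: exp(i) + (0)·1 = 0 ⇒ exp(i) = 0
Π_1 = D^-3 · ρ^-1 · m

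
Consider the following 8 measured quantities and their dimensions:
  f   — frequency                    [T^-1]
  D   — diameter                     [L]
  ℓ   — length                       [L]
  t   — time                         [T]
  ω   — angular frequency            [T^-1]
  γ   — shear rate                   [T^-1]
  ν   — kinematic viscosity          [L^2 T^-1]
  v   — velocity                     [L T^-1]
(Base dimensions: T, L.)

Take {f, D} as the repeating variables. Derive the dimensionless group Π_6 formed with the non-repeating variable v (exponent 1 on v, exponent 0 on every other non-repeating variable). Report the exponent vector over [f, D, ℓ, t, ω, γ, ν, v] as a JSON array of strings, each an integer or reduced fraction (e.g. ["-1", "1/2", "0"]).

Exponent matrix [T,L] × [f,D,ℓ,t,ω,γ,ν,v]:
  T: [-1  0  0  1 -1 -1 -1 -1]
  L: [ 0  1  1  0  0  0  2  1]
Echelon form has 2 nonzero rows (pivots: f,D)
Repeat: f,D; free: ℓ,t,ω,γ,ν,v
RREF:
  r0: [   1    0    0   -1    1    1    1    1]
  r1: [   0    1    1    0    0    0    2    1]
Fix exponent of v at 1, ℓ at 0, t at 0, ω at 0, γ at 0, ν at 0; solve each RREF row for its pivot's exponent:
  r0: exp(f) + (1)·1 = 0 ⇒ exp(f) = -1
  r1: exp(D) + (1)·1 = 0 ⇒ exp(D) = -1
Π_6 = f^-1 · D^-1 · v

["-1", "-1", "0", "0", "0", "0", "0", "1"]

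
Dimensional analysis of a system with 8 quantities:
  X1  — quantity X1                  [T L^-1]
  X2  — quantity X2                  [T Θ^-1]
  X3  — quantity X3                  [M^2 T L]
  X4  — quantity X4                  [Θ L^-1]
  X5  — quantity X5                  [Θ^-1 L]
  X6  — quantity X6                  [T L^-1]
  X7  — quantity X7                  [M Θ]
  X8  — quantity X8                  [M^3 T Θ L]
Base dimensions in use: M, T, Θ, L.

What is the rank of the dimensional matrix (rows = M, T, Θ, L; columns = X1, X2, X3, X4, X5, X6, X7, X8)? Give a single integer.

3

Exponent matrix [M,T,Θ,L] × [X1,X2,X3,X4,X5,X6,X7,X8]:
  M: [ 0  0  2  0  0  0  1  3]
  T: [ 1  1  1  0  0  1  0  1]
  Θ: [ 0 -1  0  1 -1  0  1  1]
  L: [-1  0  1 -1  1 -1  0  1]
Row reduction gives pivot columns X1,X2,X3; rank = 3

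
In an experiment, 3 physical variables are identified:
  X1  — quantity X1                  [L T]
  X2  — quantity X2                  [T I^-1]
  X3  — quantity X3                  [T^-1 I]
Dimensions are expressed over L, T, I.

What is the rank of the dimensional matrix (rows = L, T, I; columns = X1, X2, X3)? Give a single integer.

Write exponents as rows L,T,I / cols X1,X2,X3:
  L: [ 1  0  0]
  T: [ 1  1 -1]
  I: [ 0 -1  1]
RREF → pivots at {X1,X2} ⇒ r = 2

2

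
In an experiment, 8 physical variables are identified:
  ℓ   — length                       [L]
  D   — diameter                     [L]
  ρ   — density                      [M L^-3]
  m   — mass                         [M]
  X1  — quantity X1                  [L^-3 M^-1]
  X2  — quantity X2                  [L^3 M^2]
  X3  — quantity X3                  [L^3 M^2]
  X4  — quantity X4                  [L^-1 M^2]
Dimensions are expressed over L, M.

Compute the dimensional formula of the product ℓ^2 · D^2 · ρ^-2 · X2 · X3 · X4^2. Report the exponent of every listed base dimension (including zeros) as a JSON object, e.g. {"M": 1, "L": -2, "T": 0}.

Dimensional matrix (L×M by ℓ×D×ρ×m×X1×X2×X3×X4):
  L: [ 1  1 -3  0 -3  3  3 -1]
  M: [ 0  0  1  1 -1  2  2  2]
  [L]: (2)·1+(2)·1+(-2)·-3+(1)·3+(1)·3+(2)·-1 = 14
  [M]: (2)·0+(2)·0+(-2)·1+(1)·2+(1)·2+(2)·2 = 6
⇒ L^14 M^6

{"L": 14, "M": 6}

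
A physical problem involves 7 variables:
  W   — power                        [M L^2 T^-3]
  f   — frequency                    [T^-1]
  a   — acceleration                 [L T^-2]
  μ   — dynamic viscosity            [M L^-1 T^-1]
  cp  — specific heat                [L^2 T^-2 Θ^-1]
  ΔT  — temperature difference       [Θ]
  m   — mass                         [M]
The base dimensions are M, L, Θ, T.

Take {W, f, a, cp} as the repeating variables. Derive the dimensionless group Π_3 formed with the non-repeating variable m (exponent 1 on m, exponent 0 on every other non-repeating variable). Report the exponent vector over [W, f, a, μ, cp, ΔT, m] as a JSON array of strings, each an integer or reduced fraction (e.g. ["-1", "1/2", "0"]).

["-1", "-1", "2", "0", "0", "0", "1"]

Exponent matrix [M,L,Θ,T] × [W,f,a,μ,cp,ΔT,m]:
  M: [ 1  0  0  1  0  0  1]
  L: [ 2  0  1 -1  2  0  0]
  Θ: [ 0  0  0  0 -1  1  0]
  T: [-3 -1 -2 -1 -2  0  0]
RREF → pivots at {W,f,a,cp} ⇒ r = 4
Repeat: W,f,a,cp; free: μ,ΔT,m
RREF:
  r0: [   1    0    0    1    0    0    1]
  r1: [   0    1    0    4    0   -2    1]
  r2: [   0    0    1   -3    0    2   -2]
  r3: [   0    0    0    0    1   -1    0]
Fix exponent of m at 1, μ at 0, ΔT at 0; solve each RREF row for its pivot's exponent:
  r0: exp(W) + (1)·1 = 0 ⇒ exp(W) = -1
  r1: exp(f) + (1)·1 = 0 ⇒ exp(f) = -1
  r2: exp(a) + (-2)·1 = 0 ⇒ exp(a) = 2
  r3: exp(cp) + (0)·1 = 0 ⇒ exp(cp) = 0
Π_3 = W^-1 · f^-1 · a^2 · m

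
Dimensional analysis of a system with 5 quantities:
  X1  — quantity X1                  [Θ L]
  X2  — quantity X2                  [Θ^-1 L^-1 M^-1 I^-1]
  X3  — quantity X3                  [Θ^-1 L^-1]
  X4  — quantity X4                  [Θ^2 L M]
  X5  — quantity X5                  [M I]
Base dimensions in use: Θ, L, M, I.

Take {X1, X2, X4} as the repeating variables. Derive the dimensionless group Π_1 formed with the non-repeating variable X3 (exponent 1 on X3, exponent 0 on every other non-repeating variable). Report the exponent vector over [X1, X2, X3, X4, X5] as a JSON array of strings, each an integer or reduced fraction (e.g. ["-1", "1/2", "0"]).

["1", "0", "1", "0", "0"]

Dimensional matrix (Θ×L×M×I by X1×X2×X3×X4×X5):
  Θ: [ 1 -1 -1  2  0]
  L: [ 1 -1 -1  1  0]
  M: [ 0 -1  0  1  1]
  I: [ 0 -1  0  0  1]
RREF → pivots at {X1,X2,X4} ⇒ r = 3
Pivot set = {X1,X2,X4}, free = {X3,X5}
RREF:
  r0: [   1    0   -1    0   -1]
  r1: [   0    1    0    0   -1]
  r2: [   0    0    0    1    0]
  r3: [   0    0    0    0    0]
Fix exponent of X3 at 1, X5 at 0; solve each RREF row for its pivot's exponent:
  r0: exp(X1) + (-1)·1 = 0 ⇒ exp(X1) = 1
  r1: exp(X2) + (0)·1 = 0 ⇒ exp(X2) = 0
  r2: exp(X4) + (0)·1 = 0 ⇒ exp(X4) = 0
Π_1 = X1 · X3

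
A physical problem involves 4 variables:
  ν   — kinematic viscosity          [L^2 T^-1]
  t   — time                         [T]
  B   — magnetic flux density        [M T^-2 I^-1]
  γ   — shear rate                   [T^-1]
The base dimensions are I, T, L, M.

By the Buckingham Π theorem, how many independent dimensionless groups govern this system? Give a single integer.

1

Dimensional matrix (I×T×L×M by ν×t×B×γ):
  I: [ 0  0 -1  0]
  T: [-1  1 -2 -1]
  L: [ 2  0  0  0]
  M: [ 0  0  1  0]
Row reduction gives pivot columns ν,t,B; rank = 3
n=4, r=3 ⇒ 1 dimensionless group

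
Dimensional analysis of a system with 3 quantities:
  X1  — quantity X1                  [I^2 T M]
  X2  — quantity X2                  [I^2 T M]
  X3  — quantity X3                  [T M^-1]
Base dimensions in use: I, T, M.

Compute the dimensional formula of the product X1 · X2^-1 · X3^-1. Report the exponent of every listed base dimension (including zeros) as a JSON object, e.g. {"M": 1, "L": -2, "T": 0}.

{"I": 0, "T": -1, "M": 1}

Write exponents as rows I,T,M / cols X1,X2,X3:
  I: [ 2  2  0]
  T: [ 1  1  1]
  M: [ 1  1 -1]
  [I]: (1)·2+(-1)·2+(-1)·0 = 0
  [T]: (1)·1+(-1)·1+(-1)·1 = -1
  [M]: (1)·1+(-1)·1+(-1)·-1 = 1
⇒ T^-1 M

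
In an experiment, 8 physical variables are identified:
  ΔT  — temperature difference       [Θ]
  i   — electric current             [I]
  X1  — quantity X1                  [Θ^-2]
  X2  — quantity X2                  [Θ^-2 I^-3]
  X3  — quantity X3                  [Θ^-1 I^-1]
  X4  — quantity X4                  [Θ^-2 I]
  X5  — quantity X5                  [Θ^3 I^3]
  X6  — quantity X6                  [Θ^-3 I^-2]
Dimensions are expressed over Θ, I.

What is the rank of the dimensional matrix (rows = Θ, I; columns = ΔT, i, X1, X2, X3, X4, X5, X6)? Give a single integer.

Exponent matrix [Θ,I] × [ΔT,i,X1,X2,X3,X4,X5,X6]:
  Θ: [ 1  0 -2 -2 -1 -2  3 -3]
  I: [ 0  1  0 -3 -1  1  3 -2]
Echelon form has 2 nonzero rows (pivots: ΔT,i)

2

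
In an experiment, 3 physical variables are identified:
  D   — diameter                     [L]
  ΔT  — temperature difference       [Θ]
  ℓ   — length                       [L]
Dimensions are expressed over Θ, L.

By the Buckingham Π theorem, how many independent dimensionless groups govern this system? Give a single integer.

Exponent matrix [Θ,L] × [D,ΔT,ℓ]:
  Θ: [ 0  1  0]
  L: [ 1  0  1]
Row reduction gives pivot columns D,ΔT; rank = 2
n=3, r=2 ⇒ 1 dimensionless group

1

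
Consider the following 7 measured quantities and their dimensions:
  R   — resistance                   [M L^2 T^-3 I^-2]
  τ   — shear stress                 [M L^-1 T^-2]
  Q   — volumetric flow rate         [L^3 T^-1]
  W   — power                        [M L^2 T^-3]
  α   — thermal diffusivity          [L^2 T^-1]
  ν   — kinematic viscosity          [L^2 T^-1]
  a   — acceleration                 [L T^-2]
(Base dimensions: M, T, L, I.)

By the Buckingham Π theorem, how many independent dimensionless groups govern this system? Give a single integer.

Exponent matrix [M,T,L,I] × [R,τ,Q,W,α,ν,a]:
  M: [ 1  1  0  1  0  0  0]
  T: [-3 -2 -1 -3 -1 -1 -2]
  L: [ 2 -1  3  2  2  2  1]
  I: [-2  0  0  0  0  0  0]
Echelon form has 4 nonzero rows (pivots: R,τ,Q,α)
n=7, r=4 ⇒ 3 dimensionless groups

3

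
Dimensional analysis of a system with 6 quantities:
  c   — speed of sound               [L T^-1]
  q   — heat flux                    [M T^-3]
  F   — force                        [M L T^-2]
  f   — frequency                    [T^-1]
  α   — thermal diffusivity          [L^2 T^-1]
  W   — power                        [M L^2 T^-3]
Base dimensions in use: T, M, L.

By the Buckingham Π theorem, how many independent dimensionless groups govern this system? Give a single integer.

Exponent matrix [T,M,L] × [c,q,F,f,α,W]:
  T: [-1 -3 -2 -1 -1 -3]
  M: [ 0  1  1  0  0  1]
  L: [ 1  0  1  0  2  2]
Row reduction gives pivot columns c,q,F; rank = 3
6 vars − rank 3 = 3 Π groups

3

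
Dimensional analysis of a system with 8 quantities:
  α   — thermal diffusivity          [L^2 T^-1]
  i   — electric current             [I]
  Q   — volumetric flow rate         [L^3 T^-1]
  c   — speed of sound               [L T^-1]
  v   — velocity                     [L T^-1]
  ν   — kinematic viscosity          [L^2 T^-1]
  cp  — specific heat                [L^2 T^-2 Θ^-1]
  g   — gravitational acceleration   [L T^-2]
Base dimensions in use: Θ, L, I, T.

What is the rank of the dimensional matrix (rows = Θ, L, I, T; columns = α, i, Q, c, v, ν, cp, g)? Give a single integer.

4

Write exponents as rows Θ,L,I,T / cols α,i,Q,c,v,ν,cp,g:
  Θ: [ 0  0  0  0  0  0 -1  0]
  L: [ 2  0  3  1  1  2  2  1]
  I: [ 0  1  0  0  0  0  0  0]
  T: [-1  0 -1 -1 -1 -1 -2 -2]
Row reduction gives pivot columns α,i,Q,cp; rank = 4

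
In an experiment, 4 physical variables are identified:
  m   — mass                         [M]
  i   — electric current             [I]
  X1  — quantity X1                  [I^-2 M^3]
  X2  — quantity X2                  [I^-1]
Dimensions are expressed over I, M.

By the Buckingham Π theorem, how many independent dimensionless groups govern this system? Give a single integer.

2

Dimensional matrix (I×M by m×i×X1×X2):
  I: [ 0  1 -2 -1]
  M: [ 1  0  3  0]
Row reduction gives pivot columns m,i; rank = 2
n=4, r=2 ⇒ 2 dimensionless groups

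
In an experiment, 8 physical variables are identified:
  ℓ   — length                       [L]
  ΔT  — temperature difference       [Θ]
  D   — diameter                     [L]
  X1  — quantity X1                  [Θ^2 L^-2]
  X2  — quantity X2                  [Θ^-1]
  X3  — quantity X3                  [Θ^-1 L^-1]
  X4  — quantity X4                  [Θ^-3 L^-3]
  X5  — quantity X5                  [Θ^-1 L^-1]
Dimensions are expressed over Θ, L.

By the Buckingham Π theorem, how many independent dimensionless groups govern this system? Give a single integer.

Dimensional matrix (Θ×L by ℓ×ΔT×D×X1×X2×X3×X4×X5):
  Θ: [ 0  1  0  2 -1 -1 -3 -1]
  L: [ 1  0  1 -2  0 -1 -3 -1]
RREF → pivots at {ℓ,ΔT} ⇒ r = 2
8 vars − rank 2 = 6 Π groups

6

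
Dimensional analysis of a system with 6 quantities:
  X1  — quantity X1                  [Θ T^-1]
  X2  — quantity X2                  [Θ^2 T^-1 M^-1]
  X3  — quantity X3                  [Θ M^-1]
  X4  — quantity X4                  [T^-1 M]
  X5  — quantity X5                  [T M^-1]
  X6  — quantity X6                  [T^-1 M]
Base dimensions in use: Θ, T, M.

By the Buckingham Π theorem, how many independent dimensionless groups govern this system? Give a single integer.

4

Exponent matrix [Θ,T,M] × [X1,X2,X3,X4,X5,X6]:
  Θ: [ 1  2  1  0  0  0]
  T: [-1 -1  0 -1  1 -1]
  M: [ 0 -1 -1  1 -1  1]
Echelon form has 2 nonzero rows (pivots: X1,X2)
n=6, r=2 ⇒ 4 dimensionless groups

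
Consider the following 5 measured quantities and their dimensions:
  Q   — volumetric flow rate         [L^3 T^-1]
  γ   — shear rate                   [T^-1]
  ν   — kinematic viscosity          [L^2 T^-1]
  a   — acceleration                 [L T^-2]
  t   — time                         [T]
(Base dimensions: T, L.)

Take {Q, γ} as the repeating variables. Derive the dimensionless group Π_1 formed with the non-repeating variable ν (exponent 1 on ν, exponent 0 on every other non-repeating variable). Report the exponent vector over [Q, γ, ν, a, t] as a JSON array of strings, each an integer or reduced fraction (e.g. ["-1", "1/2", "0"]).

["-2/3", "-1/3", "1", "0", "0"]

Write exponents as rows T,L / cols Q,γ,ν,a,t:
  T: [-1 -1 -1 -2  1]
  L: [ 3  0  2  1  0]
Row reduction gives pivot columns Q,γ; rank = 2
Repeat: Q,γ; free: ν,a,t
RREF:
  r0: [   1    0  2/3  1/3    0]
  r1: [   0    1  1/3  5/3   -1]
Fix exponent of ν at 1, a at 0, t at 0; solve each RREF row for its pivot's exponent:
  r0: exp(Q) + (2/3)·1 = 0 ⇒ exp(Q) = -2/3
  r1: exp(γ) + (1/3)·1 = 0 ⇒ exp(γ) = -1/3
Π_1 = Q^(-2/3) · γ^(-1/3) · ν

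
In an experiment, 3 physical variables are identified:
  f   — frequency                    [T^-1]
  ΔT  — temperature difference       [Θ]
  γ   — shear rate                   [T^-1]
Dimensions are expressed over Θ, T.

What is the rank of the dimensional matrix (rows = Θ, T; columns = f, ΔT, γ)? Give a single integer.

Exponent matrix [Θ,T] × [f,ΔT,γ]:
  Θ: [ 0  1  0]
  T: [-1  0 -1]
RREF → pivots at {f,ΔT} ⇒ r = 2

2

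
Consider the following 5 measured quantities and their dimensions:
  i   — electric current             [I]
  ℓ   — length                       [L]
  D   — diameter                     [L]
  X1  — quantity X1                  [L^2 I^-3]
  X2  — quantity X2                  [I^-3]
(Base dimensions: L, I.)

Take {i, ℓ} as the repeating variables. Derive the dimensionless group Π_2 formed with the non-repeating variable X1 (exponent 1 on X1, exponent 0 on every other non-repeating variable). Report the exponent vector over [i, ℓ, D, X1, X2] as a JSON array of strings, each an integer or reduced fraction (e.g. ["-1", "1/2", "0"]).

Exponent matrix [L,I] × [i,ℓ,D,X1,X2]:
  L: [ 0  1  1  2  0]
  I: [ 1  0  0 -3 -3]
Echelon form has 2 nonzero rows (pivots: i,ℓ)
Repeat: i,ℓ; free: D,X1,X2
RREF:
  r0: [   1    0    0   -3   -3]
  r1: [   0    1    1    2    0]
Fix exponent of X1 at 1, D at 0, X2 at 0; solve each RREF row for its pivot's exponent:
  r0: exp(i) + (-3)·1 = 0 ⇒ exp(i) = 3
  r1: exp(ℓ) + (2)·1 = 0 ⇒ exp(ℓ) = -2
Π_2 = i^3 · ℓ^-2 · X1

["3", "-2", "0", "1", "0"]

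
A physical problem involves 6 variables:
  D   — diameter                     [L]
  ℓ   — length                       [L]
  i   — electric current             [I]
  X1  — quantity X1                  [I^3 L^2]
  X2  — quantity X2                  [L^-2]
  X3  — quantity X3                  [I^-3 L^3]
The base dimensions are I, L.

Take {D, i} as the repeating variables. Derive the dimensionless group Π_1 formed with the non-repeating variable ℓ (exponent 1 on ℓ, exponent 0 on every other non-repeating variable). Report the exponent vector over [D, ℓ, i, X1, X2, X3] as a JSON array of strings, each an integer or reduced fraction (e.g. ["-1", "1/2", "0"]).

["-1", "1", "0", "0", "0", "0"]

Exponent matrix [I,L] × [D,ℓ,i,X1,X2,X3]:
  I: [ 0  0  1  3  0 -3]
  L: [ 1  1  0  2 -2  3]
RREF → pivots at {D,i} ⇒ r = 2
Pivot set = {D,i}, free = {ℓ,X1,X2,X3}
RREF:
  r0: [   1    1    0    2   -2    3]
  r1: [   0    0    1    3    0   -3]
Fix exponent of ℓ at 1, X1 at 0, X2 at 0, X3 at 0; solve each RREF row for its pivot's exponent:
  r0: exp(D) + (1)·1 = 0 ⇒ exp(D) = -1
  r1: exp(i) + (0)·1 = 0 ⇒ exp(i) = 0
Π_1 = D^-1 · ℓ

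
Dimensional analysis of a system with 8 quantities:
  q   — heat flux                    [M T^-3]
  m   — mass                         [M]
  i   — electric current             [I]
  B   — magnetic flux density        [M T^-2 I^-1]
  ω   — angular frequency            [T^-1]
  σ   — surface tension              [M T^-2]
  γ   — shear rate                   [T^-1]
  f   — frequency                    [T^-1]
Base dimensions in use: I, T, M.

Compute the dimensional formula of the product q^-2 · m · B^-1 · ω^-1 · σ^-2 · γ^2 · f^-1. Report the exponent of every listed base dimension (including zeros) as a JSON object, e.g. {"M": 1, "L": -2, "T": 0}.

{"I": 1, "T": 12, "M": -4}

Dimensional matrix (I×T×M by q×m×i×B×ω×σ×γ×f):
  I: [ 0  0  1 -1  0  0  0  0]
  T: [-3  0  0 -2 -1 -2 -1 -1]
  M: [ 1  1  0  1  0  1  0  0]
  [I]: (-2)·0+(1)·0+(-1)·-1+(-1)·0+(-2)·0+(2)·0+(-1)·0 = 1
  [T]: (-2)·-3+(1)·0+(-1)·-2+(-1)·-1+(-2)·-2+(2)·-1+(-1)·-1 = 12
  [M]: (-2)·1+(1)·1+(-1)·1+(-1)·0+(-2)·1+(2)·0+(-1)·0 = -4
⇒ I T^12 M^-4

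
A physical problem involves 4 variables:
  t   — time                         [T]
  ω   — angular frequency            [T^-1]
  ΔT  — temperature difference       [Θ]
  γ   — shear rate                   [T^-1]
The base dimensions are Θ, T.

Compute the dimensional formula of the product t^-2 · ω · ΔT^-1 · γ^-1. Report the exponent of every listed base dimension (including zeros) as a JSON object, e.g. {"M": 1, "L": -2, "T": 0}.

{"Θ": -1, "T": -2}

Write exponents as rows Θ,T / cols t,ω,ΔT,γ:
  Θ: [ 0  0  1  0]
  T: [ 1 -1  0 -1]
  [Θ]: (-2)·0+(1)·0+(-1)·1+(-1)·0 = -1
  [T]: (-2)·1+(1)·-1+(-1)·0+(-1)·-1 = -2
⇒ Θ^-1 T^-2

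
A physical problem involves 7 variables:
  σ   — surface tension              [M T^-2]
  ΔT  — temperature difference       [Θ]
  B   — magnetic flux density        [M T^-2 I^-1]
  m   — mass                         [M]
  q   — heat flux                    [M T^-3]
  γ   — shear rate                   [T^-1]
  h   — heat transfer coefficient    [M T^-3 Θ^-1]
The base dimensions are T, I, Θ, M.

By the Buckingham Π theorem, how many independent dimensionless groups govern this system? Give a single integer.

Write exponents as rows T,I,Θ,M / cols σ,ΔT,B,m,q,γ,h:
  T: [-2  0 -2  0 -3 -1 -3]
  I: [ 0  0 -1  0  0  0  0]
  Θ: [ 0  1  0  0  0  0 -1]
  M: [ 1  0  1  1  1  0  1]
Echelon form has 4 nonzero rows (pivots: σ,ΔT,B,m)
Π count = n − r = 7 − 4 = 3

3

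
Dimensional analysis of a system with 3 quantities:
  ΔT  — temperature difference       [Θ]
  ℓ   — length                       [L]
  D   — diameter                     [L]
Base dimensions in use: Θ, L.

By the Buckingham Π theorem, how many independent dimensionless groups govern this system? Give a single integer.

1

Write exponents as rows Θ,L / cols ΔT,ℓ,D:
  Θ: [ 1  0  0]
  L: [ 0  1  1]
Echelon form has 2 nonzero rows (pivots: ΔT,ℓ)
Π count = n − r = 3 − 2 = 1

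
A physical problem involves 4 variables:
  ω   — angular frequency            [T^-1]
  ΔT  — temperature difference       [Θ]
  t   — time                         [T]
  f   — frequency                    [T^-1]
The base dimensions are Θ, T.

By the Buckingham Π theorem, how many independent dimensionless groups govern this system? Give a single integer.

2

Exponent matrix [Θ,T] × [ω,ΔT,t,f]:
  Θ: [ 0  1  0  0]
  T: [-1  0  1 -1]
Echelon form has 2 nonzero rows (pivots: ω,ΔT)
4 vars − rank 2 = 2 Π groups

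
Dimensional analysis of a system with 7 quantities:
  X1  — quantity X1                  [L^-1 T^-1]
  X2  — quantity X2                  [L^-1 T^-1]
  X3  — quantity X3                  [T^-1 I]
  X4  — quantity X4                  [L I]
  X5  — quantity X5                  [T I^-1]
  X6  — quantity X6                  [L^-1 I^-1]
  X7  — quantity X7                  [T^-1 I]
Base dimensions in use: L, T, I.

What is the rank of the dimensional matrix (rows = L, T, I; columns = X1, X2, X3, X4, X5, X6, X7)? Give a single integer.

2

Exponent matrix [L,T,I] × [X1,X2,X3,X4,X5,X6,X7]:
  L: [-1 -1  0  1  0 -1  0]
  T: [-1 -1 -1  0  1  0 -1]
  I: [ 0  0  1  1 -1 -1  1]
RREF → pivots at {X1,X3} ⇒ r = 2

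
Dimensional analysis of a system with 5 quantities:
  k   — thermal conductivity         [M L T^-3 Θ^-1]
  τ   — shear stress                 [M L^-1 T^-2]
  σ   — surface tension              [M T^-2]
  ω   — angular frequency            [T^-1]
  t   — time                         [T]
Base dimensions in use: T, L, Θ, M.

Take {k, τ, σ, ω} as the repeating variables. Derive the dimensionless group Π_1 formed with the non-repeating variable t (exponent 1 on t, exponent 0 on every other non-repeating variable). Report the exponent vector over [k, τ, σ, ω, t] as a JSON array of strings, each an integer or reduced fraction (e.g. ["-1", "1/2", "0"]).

["0", "0", "0", "1", "1"]

Dimensional matrix (T×L×Θ×M by k×τ×σ×ω×t):
  T: [-3 -2 -2 -1  1]
  L: [ 1 -1  0  0  0]
  Θ: [-1  0  0  0  0]
  M: [ 1  1  1  0  0]
Row reduction gives pivot columns k,τ,σ,ω; rank = 4
Pivot set = {k,τ,σ,ω}, free = {t}
RREF:
  r0: [   1    0    0    0    0]
  r1: [   0    1    0    0    0]
  r2: [   0    0    1    0    0]
  r3: [   0    0    0    1   -1]
Fix exponent of t at 1; solve each RREF row for its pivot's exponent:
  r0: exp(k) + (0)·1 = 0 ⇒ exp(k) = 0
  r1: exp(τ) + (0)·1 = 0 ⇒ exp(τ) = 0
  r2: exp(σ) + (0)·1 = 0 ⇒ exp(σ) = 0
  r3: exp(ω) + (-1)·1 = 0 ⇒ exp(ω) = 1
Π_1 = ω · t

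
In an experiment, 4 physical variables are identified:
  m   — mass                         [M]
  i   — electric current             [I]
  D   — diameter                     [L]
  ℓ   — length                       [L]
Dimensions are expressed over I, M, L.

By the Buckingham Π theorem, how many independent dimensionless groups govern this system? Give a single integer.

Dimensional matrix (I×M×L by m×i×D×ℓ):
  I: [ 0  1  0  0]
  M: [ 1  0  0  0]
  L: [ 0  0  1  1]
Row reduction gives pivot columns m,i,D; rank = 3
Π count = n − r = 4 − 3 = 1

1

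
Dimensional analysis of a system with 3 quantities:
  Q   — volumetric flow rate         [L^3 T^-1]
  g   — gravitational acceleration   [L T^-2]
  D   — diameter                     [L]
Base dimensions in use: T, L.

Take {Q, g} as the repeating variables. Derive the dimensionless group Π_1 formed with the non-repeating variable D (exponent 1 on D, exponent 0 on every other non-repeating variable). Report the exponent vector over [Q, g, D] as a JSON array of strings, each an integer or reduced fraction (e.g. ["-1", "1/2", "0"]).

["-2/5", "1/5", "1"]

Dimensional matrix (T×L by Q×g×D):
  T: [-1 -2  0]
  L: [ 3  1  1]
RREF → pivots at {Q,g} ⇒ r = 2
Repeat: Q,g; free: D
RREF:
  r0: [   1    0  2/5]
  r1: [   0    1 -1/5]
Fix exponent of D at 1; solve each RREF row for its pivot's exponent:
  r0: exp(Q) + (2/5)·1 = 0 ⇒ exp(Q) = -2/5
  r1: exp(g) + (-1/5)·1 = 0 ⇒ exp(g) = 1/5
Π_1 = Q^(-2/5) · g^(1/5) · D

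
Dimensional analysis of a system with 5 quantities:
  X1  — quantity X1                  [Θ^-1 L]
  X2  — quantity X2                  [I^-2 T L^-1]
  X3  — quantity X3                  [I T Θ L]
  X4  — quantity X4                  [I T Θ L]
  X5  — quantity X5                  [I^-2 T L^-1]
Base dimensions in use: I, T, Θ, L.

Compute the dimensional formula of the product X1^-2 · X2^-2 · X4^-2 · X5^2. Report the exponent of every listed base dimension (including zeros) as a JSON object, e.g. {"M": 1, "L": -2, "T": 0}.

Dimensional matrix (I×T×Θ×L by X1×X2×X3×X4×X5):
  I: [ 0 -2  1  1 -2]
  T: [ 0  1  1  1  1]
  Θ: [-1  0  1  1  0]
  L: [ 1 -1  1  1 -1]
  [I]: (-2)·0+(-2)·-2+(-2)·1+(2)·-2 = -2
  [T]: (-2)·0+(-2)·1+(-2)·1+(2)·1 = -2
  [Θ]: (-2)·-1+(-2)·0+(-2)·1+(2)·0 = 0
  [L]: (-2)·1+(-2)·-1+(-2)·1+(2)·-1 = -4
⇒ I^-2 T^-2 L^-4

{"I": -2, "T": -2, "Θ": 0, "L": -4}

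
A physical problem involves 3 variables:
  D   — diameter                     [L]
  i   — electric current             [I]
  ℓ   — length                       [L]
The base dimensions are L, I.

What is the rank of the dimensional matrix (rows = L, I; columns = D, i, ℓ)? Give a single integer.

Write exponents as rows L,I / cols D,i,ℓ:
  L: [ 1  0  1]
  I: [ 0  1  0]
RREF → pivots at {D,i} ⇒ r = 2

2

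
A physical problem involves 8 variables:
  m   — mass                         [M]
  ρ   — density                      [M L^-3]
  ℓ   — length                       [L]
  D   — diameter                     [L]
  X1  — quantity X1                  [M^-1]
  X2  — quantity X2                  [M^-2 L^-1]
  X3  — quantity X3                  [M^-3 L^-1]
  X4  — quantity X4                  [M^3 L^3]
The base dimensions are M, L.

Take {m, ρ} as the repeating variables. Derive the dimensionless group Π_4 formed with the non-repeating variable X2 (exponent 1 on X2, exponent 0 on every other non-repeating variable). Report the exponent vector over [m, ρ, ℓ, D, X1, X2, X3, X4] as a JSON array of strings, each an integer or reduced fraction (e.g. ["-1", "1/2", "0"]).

["7/3", "-1/3", "0", "0", "0", "1", "0", "0"]

Exponent matrix [M,L] × [m,ρ,ℓ,D,X1,X2,X3,X4]:
  M: [ 1  1  0  0 -1 -2 -3  3]
  L: [ 0 -3  1  1  0 -1 -1  3]
Echelon form has 2 nonzero rows (pivots: m,ρ)
Repeat: m,ρ; free: ℓ,D,X1,X2,X3,X4
RREF:
  r0: [   1    0  1/3  1/3   -1 -7/3 -10/3    4]
  r1: [   0    1 -1/3 -1/3    0  1/3  1/3   -1]
Fix exponent of X2 at 1, ℓ at 0, D at 0, X1 at 0, X3 at 0, X4 at 0; solve each RREF row for its pivot's exponent:
  r0: exp(m) + (-7/3)·1 = 0 ⇒ exp(m) = 7/3
  r1: exp(ρ) + (1/3)·1 = 0 ⇒ exp(ρ) = -1/3
Π_4 = m^(7/3) · ρ^(-1/3) · X2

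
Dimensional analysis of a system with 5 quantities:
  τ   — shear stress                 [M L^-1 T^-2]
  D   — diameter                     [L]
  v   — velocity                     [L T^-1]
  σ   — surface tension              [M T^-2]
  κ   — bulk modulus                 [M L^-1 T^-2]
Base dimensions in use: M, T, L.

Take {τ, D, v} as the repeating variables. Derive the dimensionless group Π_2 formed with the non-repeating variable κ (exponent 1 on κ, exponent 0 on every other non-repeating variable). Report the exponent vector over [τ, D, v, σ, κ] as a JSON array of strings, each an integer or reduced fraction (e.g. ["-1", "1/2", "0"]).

Dimensional matrix (M×T×L by τ×D×v×σ×κ):
  M: [ 1  0  0  1  1]
  T: [-2  0 -1 -2 -2]
  L: [-1  1  1  0 -1]
RREF → pivots at {τ,D,v} ⇒ r = 3
Pivot set = {τ,D,v}, free = {σ,κ}
RREF:
  r0: [   1    0    0    1    1]
  r1: [   0    1    0    1    0]
  r2: [   0    0    1    0    0]
Fix exponent of κ at 1, σ at 0; solve each RREF row for its pivot's exponent:
  r0: exp(τ) + (1)·1 = 0 ⇒ exp(τ) = -1
  r1: exp(D) + (0)·1 = 0 ⇒ exp(D) = 0
  r2: exp(v) + (0)·1 = 0 ⇒ exp(v) = 0
Π_2 = τ^-1 · κ

["-1", "0", "0", "0", "1"]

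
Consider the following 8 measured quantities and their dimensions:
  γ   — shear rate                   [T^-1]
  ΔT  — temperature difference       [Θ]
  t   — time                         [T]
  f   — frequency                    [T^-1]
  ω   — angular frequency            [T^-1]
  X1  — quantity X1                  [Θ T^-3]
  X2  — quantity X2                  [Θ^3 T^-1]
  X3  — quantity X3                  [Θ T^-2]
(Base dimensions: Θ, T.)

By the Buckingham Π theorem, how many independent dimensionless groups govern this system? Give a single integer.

Write exponents as rows Θ,T / cols γ,ΔT,t,f,ω,X1,X2,X3:
  Θ: [ 0  1  0  0  0  1  3  1]
  T: [-1  0  1 -1 -1 -3 -1 -2]
Echelon form has 2 nonzero rows (pivots: γ,ΔT)
n=8, r=2 ⇒ 6 dimensionless groups

6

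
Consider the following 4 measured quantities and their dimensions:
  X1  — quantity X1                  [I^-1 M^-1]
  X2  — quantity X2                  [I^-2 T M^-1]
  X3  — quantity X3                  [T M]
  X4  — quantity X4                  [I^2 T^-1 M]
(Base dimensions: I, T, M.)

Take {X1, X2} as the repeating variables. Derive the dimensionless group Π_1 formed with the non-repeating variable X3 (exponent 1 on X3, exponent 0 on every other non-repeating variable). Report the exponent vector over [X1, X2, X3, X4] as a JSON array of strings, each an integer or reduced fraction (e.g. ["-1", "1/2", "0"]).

["2", "-1", "1", "0"]

Exponent matrix [I,T,M] × [X1,X2,X3,X4]:
  I: [-1 -2  0  2]
  T: [ 0  1  1 -1]
  M: [-1 -1  1  1]
Row reduction gives pivot columns X1,X2; rank = 2
Repeat: X1,X2; free: X3,X4
RREF:
  r0: [   1    0   -2    0]
  r1: [   0    1    1   -1]
  r2: [   0    0    0    0]
Fix exponent of X3 at 1, X4 at 0; solve each RREF row for its pivot's exponent:
  r0: exp(X1) + (-2)·1 = 0 ⇒ exp(X1) = 2
  r1: exp(X2) + (1)·1 = 0 ⇒ exp(X2) = -1
Π_1 = X1^2 · X2^-1 · X3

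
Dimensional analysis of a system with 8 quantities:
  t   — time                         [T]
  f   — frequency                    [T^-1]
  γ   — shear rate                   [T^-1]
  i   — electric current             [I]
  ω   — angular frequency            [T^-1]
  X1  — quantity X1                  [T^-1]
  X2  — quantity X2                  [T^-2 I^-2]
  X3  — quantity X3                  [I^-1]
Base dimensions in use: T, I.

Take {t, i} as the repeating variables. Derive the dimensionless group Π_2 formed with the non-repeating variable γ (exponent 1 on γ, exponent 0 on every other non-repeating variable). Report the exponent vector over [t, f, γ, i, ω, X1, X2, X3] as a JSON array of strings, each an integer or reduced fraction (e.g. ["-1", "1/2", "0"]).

["1", "0", "1", "0", "0", "0", "0", "0"]

Write exponents as rows T,I / cols t,f,γ,i,ω,X1,X2,X3:
  T: [ 1 -1 -1  0 -1 -1 -2  0]
  I: [ 0  0  0  1  0  0 -2 -1]
Echelon form has 2 nonzero rows (pivots: t,i)
Repeat: t,i; free: f,γ,ω,X1,X2,X3
RREF:
  r0: [   1   -1   -1    0   -1   -1   -2    0]
  r1: [   0    0    0    1    0    0   -2   -1]
Fix exponent of γ at 1, f at 0, ω at 0, X1 at 0, X2 at 0, X3 at 0; solve each RREF row for its pivot's exponent:
  r0: exp(t) + (-1)·1 = 0 ⇒ exp(t) = 1
  r1: exp(i) + (0)·1 = 0 ⇒ exp(i) = 0
Π_2 = t · γ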